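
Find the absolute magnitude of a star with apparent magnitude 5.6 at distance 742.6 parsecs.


M = m - 5*log10(d) + 5 = 5.6 - 5*log10(742.6) + 5 = -3.7538

-3.7538


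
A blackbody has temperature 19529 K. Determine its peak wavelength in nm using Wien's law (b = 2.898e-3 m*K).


lam_max = b / T = 2.898e-3 / 19529 = 1.484e-07 m = 148.3947 nm

148.3947 nm


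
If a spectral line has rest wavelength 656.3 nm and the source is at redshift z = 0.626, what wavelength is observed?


lam_obs = lam_emit * (1 + z) = 656.3 * (1 + 0.626) = 1067.1438

1067.1438 nm


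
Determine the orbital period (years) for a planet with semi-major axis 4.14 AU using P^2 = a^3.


P = a^(3/2) = 4.14^1.5 = 8.4237

8.4237 years


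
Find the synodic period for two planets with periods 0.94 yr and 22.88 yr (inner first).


1/P_syn = |1/P1 - 1/P2| = |1/0.94 - 1/22.88| => P_syn = 0.9803

0.9803 years


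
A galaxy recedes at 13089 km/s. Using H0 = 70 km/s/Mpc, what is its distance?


d = v / H0 = 13089 / 70 = 186.9857

186.9857 Mpc


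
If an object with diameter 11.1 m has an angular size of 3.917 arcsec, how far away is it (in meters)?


D = size / theta_rad, theta_rad = 3.917 * pi/(180*3600) = 1.899e-05, D = 584513.4923

584513.4923 m


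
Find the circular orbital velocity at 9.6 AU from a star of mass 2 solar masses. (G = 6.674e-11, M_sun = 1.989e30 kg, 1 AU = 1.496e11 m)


v = sqrt(GM/r) = sqrt(6.674e-11 * 3.978e+30 / 1.436e+12) = 13596.4045

13596.4045 m/s


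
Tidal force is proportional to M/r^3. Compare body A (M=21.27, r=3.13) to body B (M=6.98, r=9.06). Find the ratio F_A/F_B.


Ratio = (M1/r1^3) / (M2/r2^3) = (21.27/3.13^3) / (6.98/9.06^3) = 73.9033

73.9033


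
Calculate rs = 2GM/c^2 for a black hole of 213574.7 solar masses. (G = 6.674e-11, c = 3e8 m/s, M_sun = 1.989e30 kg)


M = 213574.7 * 1.989e30 kg = 4.248000783e+35 kg. rs = 2GM/c^2 = 2 * 6.674e-11 * 4.248000783e+35 / (3e8)^2 = 6.300e+08

6.300e+08 m


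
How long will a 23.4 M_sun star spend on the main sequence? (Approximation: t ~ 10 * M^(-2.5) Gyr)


t = 10 * M^(-2.5) = 10 * 23.4^(-2.5) = 0.0038

0.0038 Gyr


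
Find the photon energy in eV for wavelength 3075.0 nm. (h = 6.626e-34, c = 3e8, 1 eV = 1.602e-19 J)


E = hc/lambda = 6.626e-34 * 3e8 / 3.075e-06 = 6.464e-20 J = 0.4035 eV

0.4035 eV


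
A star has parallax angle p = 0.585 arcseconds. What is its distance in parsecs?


d = 1/p = 1/0.585 = 1.7094

1.7094 pc


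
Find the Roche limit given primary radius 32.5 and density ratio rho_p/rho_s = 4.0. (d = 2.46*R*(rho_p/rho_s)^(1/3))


d_Roche = 2.46 * 32.5 * 4.0^(1/3) = 126.9127

126.9127


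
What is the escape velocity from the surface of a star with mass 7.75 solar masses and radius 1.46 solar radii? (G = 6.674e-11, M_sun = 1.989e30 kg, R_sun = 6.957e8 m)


M = 7.75 * 1.989e30 kg = 1.541475e+31 kg; R = 1.46 * 6.957e8 m = 1.015722e+09 m. v_esc = sqrt(2GM/R) = sqrt(2 * 6.674e-11 * 1.541475e+31 / 1.015722e+09) = 1.423e+06

1.423e+06 m/s


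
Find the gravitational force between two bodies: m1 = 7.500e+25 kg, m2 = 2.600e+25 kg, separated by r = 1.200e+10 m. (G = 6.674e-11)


F = G*m1*m2/r^2 = 6.674e-11 * 7.500e+25 * 2.600e+25 / (1.200e+10)^2 = 6.674e-11 * 1.950e+51 / 1.440e+20 = 9.038e+20

9.038e+20 N


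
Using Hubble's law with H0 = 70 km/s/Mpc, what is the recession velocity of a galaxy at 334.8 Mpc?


v = H0 * d = 70 * 334.8 = 23436.0

23436.0 km/s


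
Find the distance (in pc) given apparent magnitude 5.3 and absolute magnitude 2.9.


d = 10^((m - M + 5)/5) = 10^((5.3 - 2.9 + 5)/5) = 30.1995

30.1995 pc


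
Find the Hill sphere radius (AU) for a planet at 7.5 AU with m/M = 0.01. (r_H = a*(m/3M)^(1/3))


r_H = a * (m/3M)^(1/3) = 7.5 * (0.01/3)^(1/3) = 1.1204

1.1204 AU


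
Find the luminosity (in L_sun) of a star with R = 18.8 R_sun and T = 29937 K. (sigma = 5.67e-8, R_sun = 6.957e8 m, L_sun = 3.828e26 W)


R = 18.8 * 6.957e8 m = 1.307916e+10 m. L = 4*pi*R^2*sigma*T^4 = 4*pi*(1.307916e+10)^2 * 5.67e-8 * 29937^4 = 9.790068658e+31 W. L/L_sun = 9.790068658e+31 / 3.828e26 = 255748.92

255748.92 L_sun


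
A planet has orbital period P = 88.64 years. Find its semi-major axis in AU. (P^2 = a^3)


a = P^(2/3) = 88.64^(2/3) = 19.8802

19.8802 AU


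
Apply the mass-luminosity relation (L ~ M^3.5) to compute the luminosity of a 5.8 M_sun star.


L/L_sun = (M/M_sun)^3.5 = 5.8^3.5 = 469.8919

469.8919 L_sun


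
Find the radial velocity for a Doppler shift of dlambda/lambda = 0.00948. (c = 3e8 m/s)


v = (dlambda/lambda) * c = 0.00948 * 3e8 = 2.844e+06

2.844e+06 m/s


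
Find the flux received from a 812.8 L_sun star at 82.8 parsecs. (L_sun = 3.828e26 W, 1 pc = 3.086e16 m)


F = L / (4*pi*d^2) = 3.111e+29 / (4*pi*(2.555e+18)^2) = 3.792e-09

3.792e-09 W/m^2


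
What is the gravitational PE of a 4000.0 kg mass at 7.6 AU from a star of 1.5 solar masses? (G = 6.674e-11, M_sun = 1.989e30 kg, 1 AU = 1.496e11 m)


M = 1.5 * 1.989e30 kg = 2.9835e+30 kg; r = 7.6 AU * 1.496e11 m/AU = 1.13696e+12 m. U = -GM*m/r = -(6.674e-11 * 2.9835e+30 * 4000.0) / 1.13696e+12 = -7.005e+11

-7.005e+11 J


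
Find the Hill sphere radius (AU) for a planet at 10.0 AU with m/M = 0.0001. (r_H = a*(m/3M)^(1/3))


r_H = a * (m/3M)^(1/3) = 10.0 * (0.0001/3)^(1/3) = 0.3218

0.3218 AU


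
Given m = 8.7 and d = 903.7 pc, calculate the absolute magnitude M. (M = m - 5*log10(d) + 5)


M = m - 5*log10(d) + 5 = 8.7 - 5*log10(903.7) + 5 = -1.0801

-1.0801


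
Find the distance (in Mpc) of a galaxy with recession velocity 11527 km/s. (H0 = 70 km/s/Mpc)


d = v / H0 = 11527 / 70 = 164.6714

164.6714 Mpc


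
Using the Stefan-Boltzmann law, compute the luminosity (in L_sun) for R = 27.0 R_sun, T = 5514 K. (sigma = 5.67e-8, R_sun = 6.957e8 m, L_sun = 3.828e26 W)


R = 27.0 * 6.957e8 m = 1.87839e+10 m. L = 4*pi*R^2*sigma*T^4 = 4*pi*(1.87839e+10)^2 * 5.67e-8 * 5514^4 = 2.323975285e+29 W. L/L_sun = 2.323975285e+29 / 3.828e26 = 607.0991

607.0991 L_sun


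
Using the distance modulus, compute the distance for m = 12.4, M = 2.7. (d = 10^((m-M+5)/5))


d = 10^((m - M + 5)/5) = 10^((12.4 - 2.7 + 5)/5) = 870.9636

870.9636 pc


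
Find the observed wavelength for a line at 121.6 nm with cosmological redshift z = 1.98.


lam_obs = lam_emit * (1 + z) = 121.6 * (1 + 1.98) = 362.368

362.368 nm


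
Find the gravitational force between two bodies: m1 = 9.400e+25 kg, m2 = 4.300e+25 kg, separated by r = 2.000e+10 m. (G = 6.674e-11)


F = G*m1*m2/r^2 = 6.674e-11 * 9.400e+25 * 4.300e+25 / (2.000e+10)^2 = 6.674e-11 * 4.042e+51 / 4.000e+20 = 6.744e+20

6.744e+20 N


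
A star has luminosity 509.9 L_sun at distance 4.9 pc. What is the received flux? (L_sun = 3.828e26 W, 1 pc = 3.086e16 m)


F = L / (4*pi*d^2) = 1.952e+29 / (4*pi*(1.512e+17)^2) = 6.793e-07

6.793e-07 W/m^2


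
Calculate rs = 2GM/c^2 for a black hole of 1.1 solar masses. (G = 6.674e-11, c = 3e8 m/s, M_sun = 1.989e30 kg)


M = 1.1 * 1.989e30 kg = 2.1879e+30 kg. rs = 2GM/c^2 = 2 * 6.674e-11 * 2.1879e+30 / (3e8)^2 = 3244.8988

3244.8988 m


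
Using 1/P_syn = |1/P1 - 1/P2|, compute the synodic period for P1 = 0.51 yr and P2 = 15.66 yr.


1/P_syn = |1/P1 - 1/P2| = |1/0.51 - 1/15.66| => P_syn = 0.5272

0.5272 years


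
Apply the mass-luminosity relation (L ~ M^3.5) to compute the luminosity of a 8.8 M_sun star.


L/L_sun = (M/M_sun)^3.5 = 8.8^3.5 = 2021.5726

2021.5726 L_sun


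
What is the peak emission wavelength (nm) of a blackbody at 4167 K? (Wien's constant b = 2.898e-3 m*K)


lam_max = b / T = 2.898e-3 / 4167 = 6.955e-07 m = 695.4644 nm

695.4644 nm


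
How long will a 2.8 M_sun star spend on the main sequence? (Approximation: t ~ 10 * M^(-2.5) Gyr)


t = 10 * M^(-2.5) = 10 * 2.8^(-2.5) = 0.7623

0.7623 Gyr


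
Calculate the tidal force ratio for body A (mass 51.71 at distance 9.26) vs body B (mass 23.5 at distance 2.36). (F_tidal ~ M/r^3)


Ratio = (M1/r1^3) / (M2/r2^3) = (51.71/9.26^3) / (23.5/2.36^3) = 0.0364

0.0364


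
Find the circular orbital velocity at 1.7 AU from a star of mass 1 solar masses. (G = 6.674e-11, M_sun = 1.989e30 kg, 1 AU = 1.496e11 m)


v = sqrt(GM/r) = sqrt(6.674e-11 * 1.989e+30 / 2.543e+11) = 22846.5294

22846.5294 m/s


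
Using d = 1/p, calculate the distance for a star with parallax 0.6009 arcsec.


d = 1/p = 1/0.6009 = 1.6642

1.6642 pc


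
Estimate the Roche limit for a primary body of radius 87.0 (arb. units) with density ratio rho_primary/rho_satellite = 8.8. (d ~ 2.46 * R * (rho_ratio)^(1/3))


d_Roche = 2.46 * 87.0 * 8.8^(1/3) = 441.8572

441.8572


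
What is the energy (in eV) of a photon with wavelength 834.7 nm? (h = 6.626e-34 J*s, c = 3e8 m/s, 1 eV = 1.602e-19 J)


E = hc/lambda = 6.626e-34 * 3e8 / 8.347e-07 = 2.381e-19 J = 1.4866 eV

1.4866 eV


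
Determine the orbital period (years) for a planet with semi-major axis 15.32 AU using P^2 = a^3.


P = a^(3/2) = 15.32^1.5 = 59.9637

59.9637 years


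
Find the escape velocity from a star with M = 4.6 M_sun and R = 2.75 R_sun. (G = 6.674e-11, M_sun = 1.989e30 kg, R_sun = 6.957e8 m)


M = 4.6 * 1.989e30 kg = 9.1494e+30 kg; R = 2.75 * 6.957e8 m = 1.913175e+09 m. v_esc = sqrt(2GM/R) = sqrt(2 * 6.674e-11 * 9.1494e+30 / 1.913175e+09) = 798963.7179

798963.7179 m/s


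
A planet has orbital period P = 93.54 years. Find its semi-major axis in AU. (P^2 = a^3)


a = P^(2/3) = 93.54^(2/3) = 20.6062

20.6062 AU


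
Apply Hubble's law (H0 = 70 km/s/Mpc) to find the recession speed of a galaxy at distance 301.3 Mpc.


v = H0 * d = 70 * 301.3 = 21091.0

21091.0 km/s


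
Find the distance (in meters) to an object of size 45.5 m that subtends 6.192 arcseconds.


D = size / theta_rad, theta_rad = 6.192 * pi/(180*3600) = 3.002e-05, D = 1.516e+06

1.516e+06 m


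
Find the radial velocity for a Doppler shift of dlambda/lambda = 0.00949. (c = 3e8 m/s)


v = (dlambda/lambda) * c = 0.00949 * 3e8 = 2.847e+06

2.847e+06 m/s


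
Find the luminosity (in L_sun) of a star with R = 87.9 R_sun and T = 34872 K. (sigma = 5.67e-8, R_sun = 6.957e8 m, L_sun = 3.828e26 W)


R = 87.9 * 6.957e8 m = 6.115203e+10 m. L = 4*pi*R^2*sigma*T^4 = 4*pi*(6.115203e+10)^2 * 5.67e-8 * 34872^4 = 3.940234813e+33 W. L/L_sun = 3.940234813e+33 / 3.828e26 = 1.029e+07

1.029e+07 L_sun


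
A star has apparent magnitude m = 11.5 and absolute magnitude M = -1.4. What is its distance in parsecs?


d = 10^((m - M + 5)/5) = 10^((11.5 - -1.4 + 5)/5) = 3801.894

3801.894 pc


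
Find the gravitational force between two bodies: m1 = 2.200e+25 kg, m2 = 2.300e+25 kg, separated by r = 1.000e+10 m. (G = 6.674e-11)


F = G*m1*m2/r^2 = 6.674e-11 * 2.200e+25 * 2.300e+25 / (1.000e+10)^2 = 6.674e-11 * 5.060e+50 / 1.000e+20 = 3.377e+20

3.377e+20 N


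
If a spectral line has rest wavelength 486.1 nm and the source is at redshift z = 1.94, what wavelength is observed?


lam_obs = lam_emit * (1 + z) = 486.1 * (1 + 1.94) = 1429.134

1429.134 nm


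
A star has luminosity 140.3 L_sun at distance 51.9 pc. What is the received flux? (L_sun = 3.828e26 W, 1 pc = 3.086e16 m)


F = L / (4*pi*d^2) = 5.371e+28 / (4*pi*(1.602e+18)^2) = 1.666e-09

1.666e-09 W/m^2


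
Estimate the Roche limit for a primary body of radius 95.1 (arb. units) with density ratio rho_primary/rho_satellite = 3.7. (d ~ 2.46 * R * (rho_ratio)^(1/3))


d_Roche = 2.46 * 95.1 * 3.7^(1/3) = 361.8397

361.8397


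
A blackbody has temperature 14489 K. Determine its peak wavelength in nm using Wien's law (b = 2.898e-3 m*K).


lam_max = b / T = 2.898e-3 / 14489 = 2.000e-07 m = 200.0138 nm

200.0138 nm


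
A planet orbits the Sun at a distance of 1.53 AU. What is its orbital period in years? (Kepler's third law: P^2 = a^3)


P = a^(3/2) = 1.53^1.5 = 1.8925

1.8925 years


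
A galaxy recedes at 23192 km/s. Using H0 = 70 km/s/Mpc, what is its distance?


d = v / H0 = 23192 / 70 = 331.3143

331.3143 Mpc


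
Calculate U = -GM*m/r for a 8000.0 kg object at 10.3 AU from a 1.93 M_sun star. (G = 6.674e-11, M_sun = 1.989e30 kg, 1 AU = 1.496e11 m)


M = 1.93 * 1.989e30 kg = 3.83877e+30 kg; r = 10.3 AU * 1.496e11 m/AU = 1.54088e+12 m. U = -GM*m/r = -(6.674e-11 * 3.83877e+30 * 8000.0) / 1.54088e+12 = -1.330e+12

-1.330e+12 J


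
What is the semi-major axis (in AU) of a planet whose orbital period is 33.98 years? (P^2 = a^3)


a = P^(2/3) = 33.98^(2/3) = 10.491

10.491 AU


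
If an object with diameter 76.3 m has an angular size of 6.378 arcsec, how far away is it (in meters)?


D = size / theta_rad, theta_rad = 6.378 * pi/(180*3600) = 3.092e-05, D = 2.468e+06

2.468e+06 m


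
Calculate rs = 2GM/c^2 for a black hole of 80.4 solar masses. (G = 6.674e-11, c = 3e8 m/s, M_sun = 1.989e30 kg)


M = 80.4 * 1.989e30 kg = 1.599156e+32 kg. rs = 2GM/c^2 = 2 * 6.674e-11 * 1.599156e+32 / (3e8)^2 = 237172.6032

237172.6032 m


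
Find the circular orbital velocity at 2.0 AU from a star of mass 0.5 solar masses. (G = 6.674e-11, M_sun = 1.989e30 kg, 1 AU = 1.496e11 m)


v = sqrt(GM/r) = sqrt(6.674e-11 * 9.945e+29 / 2.992e+11) = 14894.1149

14894.1149 m/s


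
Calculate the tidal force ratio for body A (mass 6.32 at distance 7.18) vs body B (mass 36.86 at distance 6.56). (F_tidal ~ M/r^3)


Ratio = (M1/r1^3) / (M2/r2^3) = (6.32/7.18^3) / (36.86/6.56^3) = 0.1308

0.1308


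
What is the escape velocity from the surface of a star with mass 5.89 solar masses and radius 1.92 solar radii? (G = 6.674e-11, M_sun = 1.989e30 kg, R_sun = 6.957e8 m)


M = 5.89 * 1.989e30 kg = 1.171521e+31 kg; R = 1.92 * 6.957e8 m = 1.335744e+09 m. v_esc = sqrt(2GM/R) = sqrt(2 * 6.674e-11 * 1.171521e+31 / 1.335744e+09) = 1.082e+06

1.082e+06 m/s


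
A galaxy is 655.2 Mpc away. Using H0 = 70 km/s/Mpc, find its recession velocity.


v = H0 * d = 70 * 655.2 = 45864.0

45864.0 km/s


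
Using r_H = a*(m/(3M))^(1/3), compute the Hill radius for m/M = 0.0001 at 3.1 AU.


r_H = a * (m/3M)^(1/3) = 3.1 * (0.0001/3)^(1/3) = 0.0998

0.0998 AU


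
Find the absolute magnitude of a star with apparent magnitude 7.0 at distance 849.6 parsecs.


M = m - 5*log10(d) + 5 = 7.0 - 5*log10(849.6) + 5 = -2.6461

-2.6461


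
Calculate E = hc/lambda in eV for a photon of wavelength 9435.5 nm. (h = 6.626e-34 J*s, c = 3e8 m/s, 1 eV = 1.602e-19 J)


E = hc/lambda = 6.626e-34 * 3e8 / 9.436e-06 = 2.107e-20 J = 0.1315 eV

0.1315 eV


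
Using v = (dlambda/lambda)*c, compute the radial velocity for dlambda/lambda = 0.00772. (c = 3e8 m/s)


v = (dlambda/lambda) * c = 0.00772 * 3e8 = 2.316e+06

2.316e+06 m/s


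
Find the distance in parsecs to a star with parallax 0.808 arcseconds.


d = 1/p = 1/0.808 = 1.2376

1.2376 pc


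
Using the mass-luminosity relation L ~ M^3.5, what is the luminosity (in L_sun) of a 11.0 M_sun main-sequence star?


L/L_sun = (M/M_sun)^3.5 = 11.0^3.5 = 4414.4276

4414.4276 L_sun


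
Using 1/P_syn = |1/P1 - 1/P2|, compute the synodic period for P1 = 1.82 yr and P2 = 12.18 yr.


1/P_syn = |1/P1 - 1/P2| = |1/1.82 - 1/12.18| => P_syn = 2.1397

2.1397 years


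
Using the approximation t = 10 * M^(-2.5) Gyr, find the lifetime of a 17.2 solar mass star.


t = 10 * M^(-2.5) = 10 * 17.2^(-2.5) = 0.0082

0.0082 Gyr


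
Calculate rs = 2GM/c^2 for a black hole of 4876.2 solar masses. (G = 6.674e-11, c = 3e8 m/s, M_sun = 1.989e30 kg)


M = 4876.2 * 1.989e30 kg = 9.6987618e+33 kg. rs = 2GM/c^2 = 2 * 6.674e-11 * 9.6987618e+33 / (3e8)^2 = 1.438e+07

1.438e+07 m


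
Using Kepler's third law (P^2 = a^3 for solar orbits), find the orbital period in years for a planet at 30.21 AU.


P = a^(3/2) = 30.21^1.5 = 166.0451

166.0451 years


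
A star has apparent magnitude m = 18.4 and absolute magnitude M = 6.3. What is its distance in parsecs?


d = 10^((m - M + 5)/5) = 10^((18.4 - 6.3 + 5)/5) = 2630.268

2630.268 pc


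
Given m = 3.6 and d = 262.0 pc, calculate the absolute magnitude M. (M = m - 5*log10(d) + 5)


M = m - 5*log10(d) + 5 = 3.6 - 5*log10(262.0) + 5 = -3.4915

-3.4915


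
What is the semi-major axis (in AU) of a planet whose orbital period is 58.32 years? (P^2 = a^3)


a = P^(2/3) = 58.32^(2/3) = 15.0387

15.0387 AU


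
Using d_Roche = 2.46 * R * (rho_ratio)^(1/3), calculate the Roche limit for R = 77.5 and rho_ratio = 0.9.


d_Roche = 2.46 * 77.5 * 0.9^(1/3) = 184.0706

184.0706


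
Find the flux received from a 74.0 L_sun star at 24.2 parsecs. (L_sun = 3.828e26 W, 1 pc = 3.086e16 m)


F = L / (4*pi*d^2) = 2.833e+28 / (4*pi*(7.468e+17)^2) = 4.042e-09

4.042e-09 W/m^2


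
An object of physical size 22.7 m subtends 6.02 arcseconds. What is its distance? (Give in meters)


D = size / theta_rad, theta_rad = 6.02 * pi/(180*3600) = 2.919e-05, D = 777775.9305

777775.9305 m


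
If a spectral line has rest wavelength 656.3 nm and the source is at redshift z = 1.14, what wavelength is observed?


lam_obs = lam_emit * (1 + z) = 656.3 * (1 + 1.14) = 1404.482

1404.482 nm


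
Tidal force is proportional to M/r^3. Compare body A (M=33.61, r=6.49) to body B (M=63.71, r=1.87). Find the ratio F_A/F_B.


Ratio = (M1/r1^3) / (M2/r2^3) = (33.61/6.49^3) / (63.71/1.87^3) = 0.0126

0.0126


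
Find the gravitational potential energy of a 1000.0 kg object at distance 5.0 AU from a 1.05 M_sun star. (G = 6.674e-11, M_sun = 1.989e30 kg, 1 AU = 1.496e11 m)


M = 1.05 * 1.989e30 kg = 2.08845e+30 kg; r = 5.0 AU * 1.496e11 m/AU = 7.48e+11 m. U = -GM*m/r = -(6.674e-11 * 2.08845e+30 * 1000.0) / 7.48e+11 = -1.863e+11

-1.863e+11 J


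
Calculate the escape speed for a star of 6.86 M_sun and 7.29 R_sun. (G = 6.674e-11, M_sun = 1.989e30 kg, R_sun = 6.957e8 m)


M = 6.86 * 1.989e30 kg = 1.364454e+31 kg; R = 7.29 * 6.957e8 m = 5.071653e+09 m. v_esc = sqrt(2GM/R) = sqrt(2 * 6.674e-11 * 1.364454e+31 / 5.071653e+09) = 599256.5402

599256.5402 m/s


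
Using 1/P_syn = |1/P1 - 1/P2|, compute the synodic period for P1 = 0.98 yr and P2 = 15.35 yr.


1/P_syn = |1/P1 - 1/P2| = |1/0.98 - 1/15.35| => P_syn = 1.0468

1.0468 years


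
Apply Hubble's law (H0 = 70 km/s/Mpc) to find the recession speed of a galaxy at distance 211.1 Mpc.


v = H0 * d = 70 * 211.1 = 14777.0

14777.0 km/s


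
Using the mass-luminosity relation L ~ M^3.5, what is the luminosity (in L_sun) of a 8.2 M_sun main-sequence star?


L/L_sun = (M/M_sun)^3.5 = 8.2^3.5 = 1578.8777

1578.8777 L_sun


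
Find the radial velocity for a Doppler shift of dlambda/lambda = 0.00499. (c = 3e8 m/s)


v = (dlambda/lambda) * c = 0.00499 * 3e8 = 1.497e+06

1.497e+06 m/s


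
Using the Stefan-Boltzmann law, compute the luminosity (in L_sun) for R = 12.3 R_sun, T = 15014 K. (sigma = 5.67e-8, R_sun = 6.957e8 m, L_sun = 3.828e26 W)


R = 12.3 * 6.957e8 m = 8.55711e+09 m. L = 4*pi*R^2*sigma*T^4 = 4*pi*(8.55711e+09)^2 * 5.67e-8 * 15014^4 = 2.651140832e+30 W. L/L_sun = 2.651140832e+30 / 3.828e26 = 6925.6553

6925.6553 L_sun


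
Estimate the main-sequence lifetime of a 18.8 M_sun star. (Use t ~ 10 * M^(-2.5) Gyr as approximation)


t = 10 * M^(-2.5) = 10 * 18.8^(-2.5) = 0.0065

0.0065 Gyr


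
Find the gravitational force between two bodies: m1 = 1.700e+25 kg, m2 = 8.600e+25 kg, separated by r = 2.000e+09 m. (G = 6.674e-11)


F = G*m1*m2/r^2 = 6.674e-11 * 1.700e+25 * 8.600e+25 / (2.000e+09)^2 = 6.674e-11 * 1.462e+51 / 4.000e+18 = 2.439e+22

2.439e+22 N


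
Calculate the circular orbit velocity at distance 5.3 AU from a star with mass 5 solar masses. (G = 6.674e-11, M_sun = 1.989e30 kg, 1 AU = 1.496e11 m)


v = sqrt(GM/r) = sqrt(6.674e-11 * 9.945e+30 / 7.929e+11) = 28932.8865

28932.8865 m/s


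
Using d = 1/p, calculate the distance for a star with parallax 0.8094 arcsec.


d = 1/p = 1/0.8094 = 1.2355

1.2355 pc


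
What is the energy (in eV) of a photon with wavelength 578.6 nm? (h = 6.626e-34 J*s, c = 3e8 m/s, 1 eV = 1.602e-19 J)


E = hc/lambda = 6.626e-34 * 3e8 / 5.786e-07 = 3.436e-19 J = 2.1445 eV

2.1445 eV


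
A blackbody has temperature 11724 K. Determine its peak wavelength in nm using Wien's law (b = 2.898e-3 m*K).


lam_max = b / T = 2.898e-3 / 11724 = 2.472e-07 m = 247.1853 nm

247.1853 nm


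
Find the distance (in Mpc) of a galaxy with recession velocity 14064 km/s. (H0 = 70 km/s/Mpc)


d = v / H0 = 14064 / 70 = 200.9143

200.9143 Mpc


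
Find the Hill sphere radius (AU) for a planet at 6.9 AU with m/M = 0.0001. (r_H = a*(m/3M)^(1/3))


r_H = a * (m/3M)^(1/3) = 6.9 * (0.0001/3)^(1/3) = 0.2221

0.2221 AU


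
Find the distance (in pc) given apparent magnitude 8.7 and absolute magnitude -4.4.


d = 10^((m - M + 5)/5) = 10^((8.7 - -4.4 + 5)/5) = 4168.6938

4168.6938 pc


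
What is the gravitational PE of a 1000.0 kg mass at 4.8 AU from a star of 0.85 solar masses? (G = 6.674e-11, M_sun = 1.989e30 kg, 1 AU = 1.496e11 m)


M = 0.85 * 1.989e30 kg = 1.69065e+30 kg; r = 4.8 AU * 1.496e11 m/AU = 7.1808e+11 m. U = -GM*m/r = -(6.674e-11 * 1.69065e+30 * 1000.0) / 7.1808e+11 = -1.571e+11

-1.571e+11 J


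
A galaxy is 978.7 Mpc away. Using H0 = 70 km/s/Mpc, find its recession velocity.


v = H0 * d = 70 * 978.7 = 68509.0

68509.0 km/s


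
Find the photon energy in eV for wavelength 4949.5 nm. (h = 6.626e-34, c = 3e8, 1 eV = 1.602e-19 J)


E = hc/lambda = 6.626e-34 * 3e8 / 4.950e-06 = 4.016e-20 J = 0.2507 eV

0.2507 eV


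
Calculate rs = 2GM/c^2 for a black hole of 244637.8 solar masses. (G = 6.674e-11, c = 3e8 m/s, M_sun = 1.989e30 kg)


M = 244637.8 * 1.989e30 kg = 4.865845842e+35 kg. rs = 2GM/c^2 = 2 * 6.674e-11 * 4.865845842e+35 / (3e8)^2 = 7.217e+08

7.217e+08 m


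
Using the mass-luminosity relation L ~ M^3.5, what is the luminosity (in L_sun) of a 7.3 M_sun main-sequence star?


L/L_sun = (M/M_sun)^3.5 = 7.3^3.5 = 1051.0661

1051.0661 L_sun


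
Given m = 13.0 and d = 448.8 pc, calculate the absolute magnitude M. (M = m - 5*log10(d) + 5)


M = m - 5*log10(d) + 5 = 13.0 - 5*log10(448.8) + 5 = 4.7397

4.7397


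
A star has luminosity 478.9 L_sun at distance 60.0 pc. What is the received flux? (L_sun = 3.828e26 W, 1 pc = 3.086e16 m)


F = L / (4*pi*d^2) = 1.833e+29 / (4*pi*(1.852e+18)^2) = 4.255e-09

4.255e-09 W/m^2


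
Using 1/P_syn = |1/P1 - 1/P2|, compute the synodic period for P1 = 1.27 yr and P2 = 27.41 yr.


1/P_syn = |1/P1 - 1/P2| = |1/1.27 - 1/27.41| => P_syn = 1.3317

1.3317 years


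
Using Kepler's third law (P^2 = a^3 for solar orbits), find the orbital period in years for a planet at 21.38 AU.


P = a^(3/2) = 21.38^1.5 = 98.8579

98.8579 years


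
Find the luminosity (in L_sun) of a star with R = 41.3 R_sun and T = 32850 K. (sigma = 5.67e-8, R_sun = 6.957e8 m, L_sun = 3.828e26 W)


R = 41.3 * 6.957e8 m = 2.873241e+10 m. L = 4*pi*R^2*sigma*T^4 = 4*pi*(2.873241e+10)^2 * 5.67e-8 * 32850^4 = 6.849810052e+32 W. L/L_sun = 6.849810052e+32 / 3.828e26 = 1.789e+06

1.789e+06 L_sun


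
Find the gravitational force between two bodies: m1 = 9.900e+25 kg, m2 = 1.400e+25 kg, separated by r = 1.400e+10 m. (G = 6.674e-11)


F = G*m1*m2/r^2 = 6.674e-11 * 9.900e+25 * 1.400e+25 / (1.400e+10)^2 = 6.674e-11 * 1.386e+51 / 1.960e+20 = 4.719e+20

4.719e+20 N


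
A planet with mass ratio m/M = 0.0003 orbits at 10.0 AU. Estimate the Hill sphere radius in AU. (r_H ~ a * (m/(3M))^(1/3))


r_H = a * (m/3M)^(1/3) = 10.0 * (0.0003/3)^(1/3) = 0.4642

0.4642 AU


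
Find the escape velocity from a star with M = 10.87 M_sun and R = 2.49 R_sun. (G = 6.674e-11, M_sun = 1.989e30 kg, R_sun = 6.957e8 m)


M = 10.87 * 1.989e30 kg = 2.162043e+31 kg; R = 2.49 * 6.957e8 m = 1.732293e+09 m. v_esc = sqrt(2GM/R) = sqrt(2 * 6.674e-11 * 2.162043e+31 / 1.732293e+09) = 1.291e+06

1.291e+06 m/s


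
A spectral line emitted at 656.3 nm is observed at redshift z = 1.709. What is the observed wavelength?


lam_obs = lam_emit * (1 + z) = 656.3 * (1 + 1.709) = 1777.9167

1777.9167 nm


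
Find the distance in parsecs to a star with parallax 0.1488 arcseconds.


d = 1/p = 1/0.1488 = 6.7204

6.7204 pc


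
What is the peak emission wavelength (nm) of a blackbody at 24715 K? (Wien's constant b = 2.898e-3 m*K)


lam_max = b / T = 2.898e-3 / 24715 = 1.173e-07 m = 117.2567 nm

117.2567 nm


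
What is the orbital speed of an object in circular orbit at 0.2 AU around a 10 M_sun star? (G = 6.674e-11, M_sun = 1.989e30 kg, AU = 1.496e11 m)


v = sqrt(GM/r) = sqrt(6.674e-11 * 1.989e+31 / 2.992e+10) = 210634.5931

210634.5931 m/s


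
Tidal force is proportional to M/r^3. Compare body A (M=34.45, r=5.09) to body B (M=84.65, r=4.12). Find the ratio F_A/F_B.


Ratio = (M1/r1^3) / (M2/r2^3) = (34.45/5.09^3) / (84.65/4.12^3) = 0.2158

0.2158


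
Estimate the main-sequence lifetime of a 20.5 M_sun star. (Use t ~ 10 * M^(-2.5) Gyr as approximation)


t = 10 * M^(-2.5) = 10 * 20.5^(-2.5) = 0.0053

0.0053 Gyr


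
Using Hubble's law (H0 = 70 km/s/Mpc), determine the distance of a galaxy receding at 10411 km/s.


d = v / H0 = 10411 / 70 = 148.7286

148.7286 Mpc


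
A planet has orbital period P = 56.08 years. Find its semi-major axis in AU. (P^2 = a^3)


a = P^(2/3) = 56.08^(2/3) = 14.6512

14.6512 AU


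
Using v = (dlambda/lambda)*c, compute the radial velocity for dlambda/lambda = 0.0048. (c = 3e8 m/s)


v = (dlambda/lambda) * c = 0.0048 * 3e8 = 1.440e+06

1.440e+06 m/s


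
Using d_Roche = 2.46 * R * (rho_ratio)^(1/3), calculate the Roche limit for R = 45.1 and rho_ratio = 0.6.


d_Roche = 2.46 * 45.1 * 0.6^(1/3) = 93.5755

93.5755


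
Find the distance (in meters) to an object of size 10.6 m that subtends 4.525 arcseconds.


D = size / theta_rad, theta_rad = 4.525 * pi/(180*3600) = 2.194e-05, D = 483183.8555

483183.8555 m


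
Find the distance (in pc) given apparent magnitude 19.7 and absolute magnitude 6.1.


d = 10^((m - M + 5)/5) = 10^((19.7 - 6.1 + 5)/5) = 5248.0746

5248.0746 pc


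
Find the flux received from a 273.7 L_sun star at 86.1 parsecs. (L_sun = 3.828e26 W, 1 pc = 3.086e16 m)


F = L / (4*pi*d^2) = 1.048e+29 / (4*pi*(2.657e+18)^2) = 1.181e-09

1.181e-09 W/m^2


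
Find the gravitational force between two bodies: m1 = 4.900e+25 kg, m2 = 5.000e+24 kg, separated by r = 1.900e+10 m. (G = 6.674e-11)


F = G*m1*m2/r^2 = 6.674e-11 * 4.900e+25 * 5.000e+24 / (1.900e+10)^2 = 6.674e-11 * 2.450e+50 / 3.610e+20 = 4.529e+19

4.529e+19 N


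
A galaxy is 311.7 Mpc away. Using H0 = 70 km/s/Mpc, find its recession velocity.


v = H0 * d = 70 * 311.7 = 21819.0

21819.0 km/s


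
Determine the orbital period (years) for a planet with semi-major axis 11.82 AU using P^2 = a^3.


P = a^(3/2) = 11.82^1.5 = 40.6374

40.6374 years


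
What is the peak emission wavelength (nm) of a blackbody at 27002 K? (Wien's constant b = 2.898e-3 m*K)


lam_max = b / T = 2.898e-3 / 27002 = 1.073e-07 m = 107.3254 nm

107.3254 nm


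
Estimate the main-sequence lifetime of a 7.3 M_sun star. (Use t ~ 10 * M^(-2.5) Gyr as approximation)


t = 10 * M^(-2.5) = 10 * 7.3^(-2.5) = 0.0695

0.0695 Gyr


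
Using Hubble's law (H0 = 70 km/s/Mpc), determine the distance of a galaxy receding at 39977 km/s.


d = v / H0 = 39977 / 70 = 571.1

571.1 Mpc


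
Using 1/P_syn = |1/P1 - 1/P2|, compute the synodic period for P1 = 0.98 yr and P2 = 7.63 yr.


1/P_syn = |1/P1 - 1/P2| = |1/0.98 - 1/7.63| => P_syn = 1.1244

1.1244 years


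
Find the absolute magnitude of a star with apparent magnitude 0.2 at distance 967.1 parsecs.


M = m - 5*log10(d) + 5 = 0.2 - 5*log10(967.1) + 5 = -9.7274

-9.7274


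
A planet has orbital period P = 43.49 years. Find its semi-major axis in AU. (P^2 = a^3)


a = P^(2/3) = 43.49^(2/3) = 12.3669

12.3669 AU


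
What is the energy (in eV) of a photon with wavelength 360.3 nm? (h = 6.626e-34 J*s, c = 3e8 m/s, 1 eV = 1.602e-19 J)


E = hc/lambda = 6.626e-34 * 3e8 / 3.603e-07 = 5.517e-19 J = 3.4439 eV

3.4439 eV


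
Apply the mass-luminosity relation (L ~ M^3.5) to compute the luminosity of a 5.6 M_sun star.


L/L_sun = (M/M_sun)^3.5 = 5.6^3.5 = 415.5833

415.5833 L_sun


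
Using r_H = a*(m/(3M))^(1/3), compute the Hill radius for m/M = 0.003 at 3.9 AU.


r_H = a * (m/3M)^(1/3) = 3.9 * (0.003/3)^(1/3) = 0.39

0.39 AU


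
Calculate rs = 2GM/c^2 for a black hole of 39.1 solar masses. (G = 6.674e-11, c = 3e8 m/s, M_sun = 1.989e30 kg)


M = 39.1 * 1.989e30 kg = 7.77699e+31 kg. rs = 2GM/c^2 = 2 * 6.674e-11 * 7.77699e+31 / (3e8)^2 = 115341.4028

115341.4028 m


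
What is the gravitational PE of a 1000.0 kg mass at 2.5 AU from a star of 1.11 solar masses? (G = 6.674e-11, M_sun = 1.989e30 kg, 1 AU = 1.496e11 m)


M = 1.11 * 1.989e30 kg = 2.20779e+30 kg; r = 2.5 AU * 1.496e11 m/AU = 3.74e+11 m. U = -GM*m/r = -(6.674e-11 * 2.20779e+30 * 1000.0) / 3.74e+11 = -3.940e+11

-3.940e+11 J


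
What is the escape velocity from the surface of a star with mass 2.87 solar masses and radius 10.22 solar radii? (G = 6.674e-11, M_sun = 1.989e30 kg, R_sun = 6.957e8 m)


M = 2.87 * 1.989e30 kg = 5.70843e+30 kg; R = 10.22 * 6.957e8 m = 7.110054e+09 m. v_esc = sqrt(2GM/R) = sqrt(2 * 6.674e-11 * 5.70843e+30 / 7.110054e+09) = 327363.2995

327363.2995 m/s


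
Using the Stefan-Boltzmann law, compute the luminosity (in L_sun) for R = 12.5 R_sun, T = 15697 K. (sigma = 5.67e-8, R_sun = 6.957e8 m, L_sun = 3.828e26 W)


R = 12.5 * 6.957e8 m = 8.69625e+09 m. L = 4*pi*R^2*sigma*T^4 = 4*pi*(8.69625e+09)^2 * 5.67e-8 * 15697^4 = 3.271324218e+30 W. L/L_sun = 3.271324218e+30 / 3.828e26 = 8545.779

8545.779 L_sun


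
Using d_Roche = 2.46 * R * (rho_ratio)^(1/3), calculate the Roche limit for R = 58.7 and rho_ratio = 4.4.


d_Roche = 2.46 * 58.7 * 4.4^(1/3) = 236.6233

236.6233


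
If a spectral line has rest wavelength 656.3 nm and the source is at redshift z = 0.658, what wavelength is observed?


lam_obs = lam_emit * (1 + z) = 656.3 * (1 + 0.658) = 1088.1454

1088.1454 nm


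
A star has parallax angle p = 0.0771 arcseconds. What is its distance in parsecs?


d = 1/p = 1/0.0771 = 12.9702

12.9702 pc


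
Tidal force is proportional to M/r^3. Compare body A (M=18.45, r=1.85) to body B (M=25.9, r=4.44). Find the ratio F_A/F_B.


Ratio = (M1/r1^3) / (M2/r2^3) = (18.45/1.85^3) / (25.9/4.44^3) = 9.8476

9.8476


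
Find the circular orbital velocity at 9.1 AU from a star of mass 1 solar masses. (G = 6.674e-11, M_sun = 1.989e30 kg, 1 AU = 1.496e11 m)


v = sqrt(GM/r) = sqrt(6.674e-11 * 1.989e+30 / 1.361e+12) = 9874.702

9874.702 m/s


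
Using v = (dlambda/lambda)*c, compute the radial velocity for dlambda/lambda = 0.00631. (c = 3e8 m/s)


v = (dlambda/lambda) * c = 0.00631 * 3e8 = 1.893e+06

1.893e+06 m/s


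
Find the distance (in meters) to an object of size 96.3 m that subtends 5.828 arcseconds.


D = size / theta_rad, theta_rad = 5.828 * pi/(180*3600) = 2.825e-05, D = 3.408e+06

3.408e+06 m


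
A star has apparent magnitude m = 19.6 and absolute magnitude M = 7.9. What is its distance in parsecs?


d = 10^((m - M + 5)/5) = 10^((19.6 - 7.9 + 5)/5) = 2187.7616

2187.7616 pc


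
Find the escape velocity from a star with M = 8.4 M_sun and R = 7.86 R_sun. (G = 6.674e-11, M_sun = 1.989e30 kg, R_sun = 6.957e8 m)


M = 8.4 * 1.989e30 kg = 1.67076e+31 kg; R = 7.86 * 6.957e8 m = 5.468202e+09 m. v_esc = sqrt(2GM/R) = sqrt(2 * 6.674e-11 * 1.67076e+31 / 5.468202e+09) = 638620.505

638620.505 m/s


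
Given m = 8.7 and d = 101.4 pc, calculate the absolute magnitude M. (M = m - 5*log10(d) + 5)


M = m - 5*log10(d) + 5 = 8.7 - 5*log10(101.4) + 5 = 3.6698

3.6698


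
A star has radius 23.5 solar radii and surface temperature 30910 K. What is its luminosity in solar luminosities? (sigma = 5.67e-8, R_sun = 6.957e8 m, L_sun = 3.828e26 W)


R = 23.5 * 6.957e8 m = 1.634895e+10 m. L = 4*pi*R^2*sigma*T^4 = 4*pi*(1.634895e+10)^2 * 5.67e-8 * 30910^4 = 1.738475899e+32 W. L/L_sun = 1.738475899e+32 / 3.828e26 = 454147.3092

454147.3092 L_sun


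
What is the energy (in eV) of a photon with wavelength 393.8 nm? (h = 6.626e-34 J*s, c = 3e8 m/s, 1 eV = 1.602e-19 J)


E = hc/lambda = 6.626e-34 * 3e8 / 3.938e-07 = 5.048e-19 J = 3.1509 eV

3.1509 eV


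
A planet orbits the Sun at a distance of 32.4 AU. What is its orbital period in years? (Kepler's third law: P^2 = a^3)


P = a^(3/2) = 32.4^1.5 = 184.424

184.424 years


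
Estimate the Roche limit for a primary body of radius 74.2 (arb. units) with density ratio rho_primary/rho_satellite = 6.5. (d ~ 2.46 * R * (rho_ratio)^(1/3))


d_Roche = 2.46 * 74.2 * 6.5^(1/3) = 340.6514

340.6514


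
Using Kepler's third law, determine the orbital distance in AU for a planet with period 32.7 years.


a = P^(2/3) = 32.7^(2/3) = 10.2258

10.2258 AU


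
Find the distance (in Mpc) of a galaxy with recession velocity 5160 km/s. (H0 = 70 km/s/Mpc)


d = v / H0 = 5160 / 70 = 73.7143

73.7143 Mpc


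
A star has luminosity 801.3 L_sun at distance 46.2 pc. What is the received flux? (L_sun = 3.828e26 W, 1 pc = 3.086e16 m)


F = L / (4*pi*d^2) = 3.067e+29 / (4*pi*(1.426e+18)^2) = 1.201e-08

1.201e-08 W/m^2


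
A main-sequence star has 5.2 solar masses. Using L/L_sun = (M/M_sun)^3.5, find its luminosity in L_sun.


L/L_sun = (M/M_sun)^3.5 = 5.2^3.5 = 320.6356

320.6356 L_sun


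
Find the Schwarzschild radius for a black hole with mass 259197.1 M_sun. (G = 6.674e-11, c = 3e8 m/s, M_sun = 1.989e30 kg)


M = 259197.1 * 1.989e30 kg = 5.155430319e+35 kg. rs = 2GM/c^2 = 2 * 6.674e-11 * 5.155430319e+35 / (3e8)^2 = 7.646e+08

7.646e+08 m


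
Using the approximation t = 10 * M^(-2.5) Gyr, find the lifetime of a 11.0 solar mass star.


t = 10 * M^(-2.5) = 10 * 11.0^(-2.5) = 0.0249

0.0249 Gyr


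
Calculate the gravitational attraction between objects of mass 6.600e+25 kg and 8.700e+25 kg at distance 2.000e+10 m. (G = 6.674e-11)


F = G*m1*m2/r^2 = 6.674e-11 * 6.600e+25 * 8.700e+25 / (2.000e+10)^2 = 6.674e-11 * 5.742e+51 / 4.000e+20 = 9.581e+20

9.581e+20 N


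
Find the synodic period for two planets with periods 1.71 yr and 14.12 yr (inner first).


1/P_syn = |1/P1 - 1/P2| = |1/1.71 - 1/14.12| => P_syn = 1.9456

1.9456 years


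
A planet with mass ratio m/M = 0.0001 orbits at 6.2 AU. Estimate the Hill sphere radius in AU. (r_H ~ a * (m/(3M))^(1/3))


r_H = a * (m/3M)^(1/3) = 6.2 * (0.0001/3)^(1/3) = 0.1995

0.1995 AU


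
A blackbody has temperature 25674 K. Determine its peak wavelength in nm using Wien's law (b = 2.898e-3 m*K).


lam_max = b / T = 2.898e-3 / 25674 = 1.129e-07 m = 112.8768 nm

112.8768 nm


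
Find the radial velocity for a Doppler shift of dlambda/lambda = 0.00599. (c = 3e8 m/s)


v = (dlambda/lambda) * c = 0.00599 * 3e8 = 1.797e+06

1.797e+06 m/s


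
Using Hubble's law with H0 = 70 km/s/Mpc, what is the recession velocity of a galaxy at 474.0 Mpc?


v = H0 * d = 70 * 474.0 = 33180.0

33180.0 km/s


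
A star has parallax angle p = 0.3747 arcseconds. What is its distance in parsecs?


d = 1/p = 1/0.3747 = 2.6688

2.6688 pc


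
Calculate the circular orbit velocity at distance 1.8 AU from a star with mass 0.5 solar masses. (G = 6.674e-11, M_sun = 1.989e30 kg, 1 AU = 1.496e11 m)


v = sqrt(GM/r) = sqrt(6.674e-11 * 9.945e+29 / 2.693e+11) = 15699.7756

15699.7756 m/s


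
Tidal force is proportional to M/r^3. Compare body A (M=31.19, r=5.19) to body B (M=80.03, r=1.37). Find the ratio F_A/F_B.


Ratio = (M1/r1^3) / (M2/r2^3) = (31.19/5.19^3) / (80.03/1.37^3) = 0.0072

0.0072


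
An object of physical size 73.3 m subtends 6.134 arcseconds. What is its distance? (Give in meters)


D = size / theta_rad, theta_rad = 6.134 * pi/(180*3600) = 2.974e-05, D = 2.465e+06

2.465e+06 m


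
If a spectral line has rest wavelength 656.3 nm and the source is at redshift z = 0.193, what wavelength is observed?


lam_obs = lam_emit * (1 + z) = 656.3 * (1 + 0.193) = 782.9659

782.9659 nm


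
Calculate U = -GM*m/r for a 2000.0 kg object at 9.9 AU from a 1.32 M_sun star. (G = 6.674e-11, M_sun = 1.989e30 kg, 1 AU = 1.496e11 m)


M = 1.32 * 1.989e30 kg = 2.62548e+30 kg; r = 9.9 AU * 1.496e11 m/AU = 1.48104e+12 m. U = -GM*m/r = -(6.674e-11 * 2.62548e+30 * 2000.0) / 1.48104e+12 = -2.366e+11

-2.366e+11 J


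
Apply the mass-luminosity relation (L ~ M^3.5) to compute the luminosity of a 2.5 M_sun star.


L/L_sun = (M/M_sun)^3.5 = 2.5^3.5 = 24.7053

24.7053 L_sun


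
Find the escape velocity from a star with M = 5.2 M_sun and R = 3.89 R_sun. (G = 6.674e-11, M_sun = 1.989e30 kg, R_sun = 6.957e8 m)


M = 5.2 * 1.989e30 kg = 1.03428e+31 kg; R = 3.89 * 6.957e8 m = 2.706273e+09 m. v_esc = sqrt(2GM/R) = sqrt(2 * 6.674e-11 * 1.03428e+31 / 2.706273e+09) = 714235.3811

714235.3811 m/s


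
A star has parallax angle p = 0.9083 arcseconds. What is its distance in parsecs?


d = 1/p = 1/0.9083 = 1.101

1.101 pc


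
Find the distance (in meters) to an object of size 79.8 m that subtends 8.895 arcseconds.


D = size / theta_rad, theta_rad = 8.895 * pi/(180*3600) = 4.312e-05, D = 1.850e+06

1.850e+06 m


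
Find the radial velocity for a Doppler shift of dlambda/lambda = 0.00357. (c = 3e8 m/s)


v = (dlambda/lambda) * c = 0.00357 * 3e8 = 1.071e+06

1.071e+06 m/s


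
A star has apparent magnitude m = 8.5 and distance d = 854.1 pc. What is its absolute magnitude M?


M = m - 5*log10(d) + 5 = 8.5 - 5*log10(854.1) + 5 = -1.1575

-1.1575


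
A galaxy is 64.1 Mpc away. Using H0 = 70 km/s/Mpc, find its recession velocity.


v = H0 * d = 70 * 64.1 = 4487.0

4487.0 km/s


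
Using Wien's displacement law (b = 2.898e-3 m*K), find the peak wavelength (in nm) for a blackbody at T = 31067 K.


lam_max = b / T = 2.898e-3 / 31067 = 9.328e-08 m = 93.2823 nm

93.2823 nm


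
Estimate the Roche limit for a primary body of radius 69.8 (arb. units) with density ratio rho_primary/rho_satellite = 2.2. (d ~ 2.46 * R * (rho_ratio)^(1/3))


d_Roche = 2.46 * 69.8 * 2.2^(1/3) = 223.322

223.322


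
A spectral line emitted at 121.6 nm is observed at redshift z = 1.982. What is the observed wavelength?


lam_obs = lam_emit * (1 + z) = 121.6 * (1 + 1.982) = 362.6112

362.6112 nm


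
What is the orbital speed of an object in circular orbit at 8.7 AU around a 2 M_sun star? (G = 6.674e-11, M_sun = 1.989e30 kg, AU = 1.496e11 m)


v = sqrt(GM/r) = sqrt(6.674e-11 * 3.978e+30 / 1.302e+12) = 14282.363

14282.363 m/s


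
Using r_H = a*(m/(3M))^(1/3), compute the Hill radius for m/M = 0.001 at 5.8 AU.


r_H = a * (m/3M)^(1/3) = 5.8 * (0.001/3)^(1/3) = 0.4021

0.4021 AU


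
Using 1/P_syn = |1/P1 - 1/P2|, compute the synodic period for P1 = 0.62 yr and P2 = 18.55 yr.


1/P_syn = |1/P1 - 1/P2| = |1/0.62 - 1/18.55| => P_syn = 0.6414

0.6414 years


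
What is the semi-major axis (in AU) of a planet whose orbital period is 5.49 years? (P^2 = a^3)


a = P^(2/3) = 5.49^(2/3) = 3.1121

3.1121 AU


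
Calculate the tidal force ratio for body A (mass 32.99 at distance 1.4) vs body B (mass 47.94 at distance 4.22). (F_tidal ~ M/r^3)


Ratio = (M1/r1^3) / (M2/r2^3) = (32.99/1.4^3) / (47.94/4.22^3) = 18.8468

18.8468


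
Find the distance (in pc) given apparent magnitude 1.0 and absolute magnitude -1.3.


d = 10^((m - M + 5)/5) = 10^((1.0 - -1.3 + 5)/5) = 28.8403

28.8403 pc


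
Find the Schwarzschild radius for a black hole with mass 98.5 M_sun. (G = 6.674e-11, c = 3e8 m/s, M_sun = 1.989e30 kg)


M = 98.5 * 1.989e30 kg = 1.959165e+32 kg. rs = 2GM/c^2 = 2 * 6.674e-11 * 1.959165e+32 / (3e8)^2 = 290565.938

290565.938 m


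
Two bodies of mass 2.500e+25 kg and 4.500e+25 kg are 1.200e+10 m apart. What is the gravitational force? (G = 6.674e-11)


F = G*m1*m2/r^2 = 6.674e-11 * 2.500e+25 * 4.500e+25 / (1.200e+10)^2 = 6.674e-11 * 1.125e+51 / 1.440e+20 = 5.214e+20

5.214e+20 N
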